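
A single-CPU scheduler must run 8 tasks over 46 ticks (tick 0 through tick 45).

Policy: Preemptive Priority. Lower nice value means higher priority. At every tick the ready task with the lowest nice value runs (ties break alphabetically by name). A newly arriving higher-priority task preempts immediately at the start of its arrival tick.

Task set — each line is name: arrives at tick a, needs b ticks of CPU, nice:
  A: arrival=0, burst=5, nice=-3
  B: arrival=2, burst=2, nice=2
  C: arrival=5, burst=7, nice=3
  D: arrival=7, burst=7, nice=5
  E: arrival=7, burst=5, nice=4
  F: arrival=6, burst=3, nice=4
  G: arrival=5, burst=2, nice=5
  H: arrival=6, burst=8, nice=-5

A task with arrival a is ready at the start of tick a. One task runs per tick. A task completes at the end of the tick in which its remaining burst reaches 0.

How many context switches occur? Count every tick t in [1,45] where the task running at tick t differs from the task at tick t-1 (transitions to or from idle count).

t=0: ready={A} → run A
t=1: ready={A} → run A
t=2: ready={A,B} → run A
t=3: ready={A,B} → run A
t=4: ready={A,B} → run A
t=5: ready={B,C,G} → run B
t=6: ready={B,C,F,G,H} → run H
t=7: ready={B,C,D,E,F,G,H} → run H
t=8: ready={B,C,D,E,F,G,H} → run H
t=9: ready={B,C,D,E,F,G,H} → run H
t=10: ready={B,C,D,E,F,G,H} → run H
t=11: ready={B,C,D,E,F,G,H} → run H
t=12: ready={B,C,D,E,F,G,H} → run H
t=13: ready={B,C,D,E,F,G,H} → run H
t=14: ready={B,C,D,E,F,G} → run B
t=15: ready={C,D,E,F,G} → run C
t=16: ready={C,D,E,F,G} → run C
t=17: ready={C,D,E,F,G} → run C
t=18: ready={C,D,E,F,G} → run C
t=19: ready={C,D,E,F,G} → run C
t=20: ready={C,D,E,F,G} → run C
t=21: ready={C,D,E,F,G} → run C
t=22: ready={D,E,F,G} → run E
t=23: ready={D,E,F,G} → run E
t=24: ready={D,E,F,G} → run E
t=25: ready={D,E,F,G} → run E
t=26: ready={D,E,F,G} → run E
t=27: ready={D,F,G} → run F
t=28: ready={D,F,G} → run F
t=29: ready={D,F,G} → run F
t=30: ready={D,G} → run D
t=31: ready={D,G} → run D
t=32: ready={D,G} → run D
t=33: ready={D,G} → run D
t=34: ready={D,G} → run D
t=35: ready={D,G} → run D
t=36: ready={D,G} → run D
t=37: ready={G} → run G
t=38: ready={G} → run G
t=39: (idle)
t=40: (idle)
t=41: (idle)
t=42: (idle)
t=43: (idle)
t=44: (idle)
t=45: (idle)

context switches = 9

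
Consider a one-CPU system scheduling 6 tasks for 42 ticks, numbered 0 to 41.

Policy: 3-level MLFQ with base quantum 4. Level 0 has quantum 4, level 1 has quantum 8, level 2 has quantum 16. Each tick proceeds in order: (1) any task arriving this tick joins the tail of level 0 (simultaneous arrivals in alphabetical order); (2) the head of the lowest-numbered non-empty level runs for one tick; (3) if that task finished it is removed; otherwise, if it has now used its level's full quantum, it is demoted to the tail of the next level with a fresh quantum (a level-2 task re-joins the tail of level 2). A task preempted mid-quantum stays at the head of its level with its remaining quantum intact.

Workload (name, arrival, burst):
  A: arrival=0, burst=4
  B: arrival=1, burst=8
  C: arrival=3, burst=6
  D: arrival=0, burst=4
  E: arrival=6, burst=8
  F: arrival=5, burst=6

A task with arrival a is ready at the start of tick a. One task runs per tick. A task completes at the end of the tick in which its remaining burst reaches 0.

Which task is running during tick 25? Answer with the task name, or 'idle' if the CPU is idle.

t=0: L0/L1/L2 = AD/-/- → run A
t=1: L0/L1/L2 = ADB/-/- → run A
t=2: L0/L1/L2 = ADB/-/- → run A
t=3: L0/L1/L2 = ADBC/-/- → run A
t=4: L0/L1/L2 = DBC/-/- → run D
t=5: L0/L1/L2 = DBCF/-/- → run D
t=6: L0/L1/L2 = DBCFE/-/- → run D
t=7: L0/L1/L2 = DBCFE/-/- → run D
t=8: L0/L1/L2 = BCFE/-/- → run B
t=9: L0/L1/L2 = BCFE/-/- → run B
t=10: L0/L1/L2 = BCFE/-/- → run B
t=11: L0/L1/L2 = BCFE/-/- → run B
t=12: L0/L1/L2 = CFE/B/- → run C
t=13: L0/L1/L2 = CFE/B/- → run C
t=14: L0/L1/L2 = CFE/B/- → run C
t=15: L0/L1/L2 = CFE/B/- → run C
t=16: L0/L1/L2 = FE/BC/- → run F
t=17: L0/L1/L2 = FE/BC/- → run F
t=18: L0/L1/L2 = FE/BC/- → run F
t=19: L0/L1/L2 = FE/BC/- → run F
t=20: L0/L1/L2 = E/BCF/- → run E
t=21: L0/L1/L2 = E/BCF/- → run E
t=22: L0/L1/L2 = E/BCF/- → run E
t=23: L0/L1/L2 = E/BCF/- → run E
t=24: L0/L1/L2 = -/BCFE/- → run B
t=25: L0/L1/L2 = -/BCFE/- → run B
t=26: L0/L1/L2 = -/BCFE/- → run B
t=27: L0/L1/L2 = -/BCFE/- → run B
t=28: L0/L1/L2 = -/CFE/- → run C
t=29: L0/L1/L2 = -/CFE/- → run C
t=30: L0/L1/L2 = -/FE/- → run F
t=31: L0/L1/L2 = -/FE/- → run F
t=32: L0/L1/L2 = -/E/- → run E
t=33: L0/L1/L2 = -/E/- → run E
t=34: L0/L1/L2 = -/E/- → run E
t=35: L0/L1/L2 = -/E/- → run E
t=36: (idle)
t=37: (idle)
t=38: (idle)
t=39: (idle)
t=40: (idle)
t=41: (idle)

running at tick 25 = B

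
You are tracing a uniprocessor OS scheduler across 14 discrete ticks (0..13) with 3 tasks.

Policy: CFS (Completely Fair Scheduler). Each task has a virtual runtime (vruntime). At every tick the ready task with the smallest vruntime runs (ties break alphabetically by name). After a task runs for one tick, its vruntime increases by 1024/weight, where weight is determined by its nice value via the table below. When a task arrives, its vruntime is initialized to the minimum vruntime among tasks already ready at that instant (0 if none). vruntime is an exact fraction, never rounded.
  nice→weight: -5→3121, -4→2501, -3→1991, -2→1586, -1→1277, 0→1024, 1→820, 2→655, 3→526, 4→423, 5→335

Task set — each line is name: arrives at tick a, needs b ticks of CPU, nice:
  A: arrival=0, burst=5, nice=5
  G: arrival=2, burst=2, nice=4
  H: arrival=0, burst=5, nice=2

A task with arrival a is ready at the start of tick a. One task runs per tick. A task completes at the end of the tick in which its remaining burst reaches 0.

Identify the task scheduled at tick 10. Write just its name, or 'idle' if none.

running at tick 10 = A

t=0: vr[A=0 H=0] → run A
t=1: vr[A=1024/335 H=0] → run H
t=2: vr[A=1024/335 G=1024/655 H=1024/655] → run G
t=3: vr[A=1024/335 G=1103872/277065 H=1024/655] → run H
t=4: vr[A=1024/335 G=1103872/277065 H=2048/655] → run A
t=5: vr[A=2048/335 G=1103872/277065 H=2048/655] → run H
t=6: vr[A=2048/335 G=1103872/277065 H=3072/655] → run G
t=7: vr[A=2048/335 H=3072/655] → run H
t=8: vr[A=2048/335 H=4096/655] → run A
t=9: vr[A=3072/335 H=4096/655] → run H
t=10: vr[A=3072/335] → run A
t=11: vr[A=4096/335] → run A
t=12: (idle)
t=13: (idle)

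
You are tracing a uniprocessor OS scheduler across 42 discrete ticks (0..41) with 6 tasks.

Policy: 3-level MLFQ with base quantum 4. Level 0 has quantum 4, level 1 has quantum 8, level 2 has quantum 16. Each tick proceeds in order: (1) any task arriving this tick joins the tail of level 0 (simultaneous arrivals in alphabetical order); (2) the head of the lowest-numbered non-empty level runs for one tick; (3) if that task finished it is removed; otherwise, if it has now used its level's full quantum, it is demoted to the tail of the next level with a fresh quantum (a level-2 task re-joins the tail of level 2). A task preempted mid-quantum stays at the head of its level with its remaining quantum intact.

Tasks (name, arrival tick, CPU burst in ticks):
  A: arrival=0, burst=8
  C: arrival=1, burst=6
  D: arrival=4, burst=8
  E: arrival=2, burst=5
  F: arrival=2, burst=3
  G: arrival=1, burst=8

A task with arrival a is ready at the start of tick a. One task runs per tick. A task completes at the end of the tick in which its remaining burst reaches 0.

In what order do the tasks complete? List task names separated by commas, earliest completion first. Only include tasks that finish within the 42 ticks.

completion order = F, A, C, G, E, D

t=0: L0/L1/L2 = A/-/- → run A
t=1: L0/L1/L2 = ACG/-/- → run A
t=2: L0/L1/L2 = ACGEF/-/- → run A
t=3: L0/L1/L2 = ACGEF/-/- → run A
t=4: L0/L1/L2 = CGEFD/A/- → run C
t=5: L0/L1/L2 = CGEFD/A/- → run C
t=6: L0/L1/L2 = CGEFD/A/- → run C
t=7: L0/L1/L2 = CGEFD/A/- → run C
t=8: L0/L1/L2 = GEFD/AC/- → run G
t=9: L0/L1/L2 = GEFD/AC/- → run G
t=10: L0/L1/L2 = GEFD/AC/- → run G
t=11: L0/L1/L2 = GEFD/AC/- → run G
t=12: L0/L1/L2 = EFD/ACG/- → run E
t=13: L0/L1/L2 = EFD/ACG/- → run E
t=14: L0/L1/L2 = EFD/ACG/- → run E
t=15: L0/L1/L2 = EFD/ACG/- → run E
t=16: L0/L1/L2 = FD/ACGE/- → run F
t=17: L0/L1/L2 = FD/ACGE/- → run F
t=18: L0/L1/L2 = FD/ACGE/- → run F
t=19: L0/L1/L2 = D/ACGE/- → run D
t=20: L0/L1/L2 = D/ACGE/- → run D
t=21: L0/L1/L2 = D/ACGE/- → run D
t=22: L0/L1/L2 = D/ACGE/- → run D
t=23: L0/L1/L2 = -/ACGED/- → run A
t=24: L0/L1/L2 = -/ACGED/- → run A
t=25: L0/L1/L2 = -/ACGED/- → run A
t=26: L0/L1/L2 = -/ACGED/- → run A
t=27: L0/L1/L2 = -/CGED/- → run C
t=28: L0/L1/L2 = -/CGED/- → run C
t=29: L0/L1/L2 = -/GED/- → run G
t=30: L0/L1/L2 = -/GED/- → run G
t=31: L0/L1/L2 = -/GED/- → run G
t=32: L0/L1/L2 = -/GED/- → run G
t=33: L0/L1/L2 = -/ED/- → run E
t=34: L0/L1/L2 = -/D/- → run D
t=35: L0/L1/L2 = -/D/- → run D
t=36: L0/L1/L2 = -/D/- → run D
t=37: L0/L1/L2 = -/D/- → run D
t=38: (idle)
t=39: (idle)
t=40: (idle)
t=41: (idle)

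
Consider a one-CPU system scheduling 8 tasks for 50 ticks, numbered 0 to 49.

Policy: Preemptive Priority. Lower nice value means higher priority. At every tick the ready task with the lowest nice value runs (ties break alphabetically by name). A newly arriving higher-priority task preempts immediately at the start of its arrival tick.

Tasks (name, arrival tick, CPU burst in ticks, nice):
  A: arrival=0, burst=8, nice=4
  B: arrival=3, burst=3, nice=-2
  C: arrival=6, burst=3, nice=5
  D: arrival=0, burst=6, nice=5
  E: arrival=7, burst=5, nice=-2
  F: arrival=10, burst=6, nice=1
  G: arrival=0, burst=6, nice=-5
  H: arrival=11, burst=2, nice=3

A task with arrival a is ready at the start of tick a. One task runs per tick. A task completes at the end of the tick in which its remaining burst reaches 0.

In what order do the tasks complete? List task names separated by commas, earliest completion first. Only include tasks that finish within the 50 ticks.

completion order = G, B, E, F, H, A, C, D

t=0: ready={A,D,G} → run G
t=1: ready={A,D,G} → run G
t=2: ready={A,D,G} → run G
t=3: ready={A,B,D,G} → run G
t=4: ready={A,B,D,G} → run G
t=5: ready={A,B,D,G} → run G
t=6: ready={A,B,C,D} → run B
t=7: ready={A,B,C,D,E} → run B
t=8: ready={A,B,C,D,E} → run B
t=9: ready={A,C,D,E} → run E
t=10: ready={A,C,D,E,F} → run E
t=11: ready={A,C,D,E,F,H} → run E
t=12: ready={A,C,D,E,F,H} → run E
t=13: ready={A,C,D,E,F,H} → run E
t=14: ready={A,C,D,F,H} → run F
t=15: ready={A,C,D,F,H} → run F
t=16: ready={A,C,D,F,H} → run F
t=17: ready={A,C,D,F,H} → run F
t=18: ready={A,C,D,F,H} → run F
t=19: ready={A,C,D,F,H} → run F
t=20: ready={A,C,D,H} → run H
t=21: ready={A,C,D,H} → run H
t=22: ready={A,C,D} → run A
t=23: ready={A,C,D} → run A
t=24: ready={A,C,D} → run A
t=25: ready={A,C,D} → run A
t=26: ready={A,C,D} → run A
t=27: ready={A,C,D} → run A
t=28: ready={A,C,D} → run A
t=29: ready={A,C,D} → run A
t=30: ready={C,D} → run C
t=31: ready={C,D} → run C
t=32: ready={C,D} → run C
t=33: ready={D} → run D
t=34: ready={D} → run D
t=35: ready={D} → run D
t=36: ready={D} → run D
t=37: ready={D} → run D
t=38: ready={D} → run D
t=39: (idle)
t=40: (idle)
t=41: (idle)
t=42: (idle)
t=43: (idle)
t=44: (idle)
t=45: (idle)
t=46: (idle)
t=47: (idle)
t=48: (idle)
t=49: (idle)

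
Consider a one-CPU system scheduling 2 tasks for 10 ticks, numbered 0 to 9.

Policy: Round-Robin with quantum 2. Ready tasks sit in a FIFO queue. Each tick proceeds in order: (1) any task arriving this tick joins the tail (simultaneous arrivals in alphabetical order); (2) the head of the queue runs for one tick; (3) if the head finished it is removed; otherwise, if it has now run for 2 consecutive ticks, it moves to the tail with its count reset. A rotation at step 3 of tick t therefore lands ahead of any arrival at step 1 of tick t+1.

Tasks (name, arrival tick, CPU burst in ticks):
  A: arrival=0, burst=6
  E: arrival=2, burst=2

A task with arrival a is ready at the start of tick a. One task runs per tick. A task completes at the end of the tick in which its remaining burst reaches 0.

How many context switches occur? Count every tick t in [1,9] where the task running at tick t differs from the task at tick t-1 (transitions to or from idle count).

context switches = 3

t=0: queue=[A] q_used=0 → run A
t=1: queue=[A] q_used=1 → run A
t=2: queue=[A,E] q_used=0 → run A
t=3: queue=[A,E] q_used=1 → run A
t=4: queue=[E,A] q_used=0 → run E
t=5: queue=[E,A] q_used=1 → run E
t=6: queue=[A] q_used=0 → run A
t=7: queue=[A] q_used=1 → run A
t=8: (idle)
t=9: (idle)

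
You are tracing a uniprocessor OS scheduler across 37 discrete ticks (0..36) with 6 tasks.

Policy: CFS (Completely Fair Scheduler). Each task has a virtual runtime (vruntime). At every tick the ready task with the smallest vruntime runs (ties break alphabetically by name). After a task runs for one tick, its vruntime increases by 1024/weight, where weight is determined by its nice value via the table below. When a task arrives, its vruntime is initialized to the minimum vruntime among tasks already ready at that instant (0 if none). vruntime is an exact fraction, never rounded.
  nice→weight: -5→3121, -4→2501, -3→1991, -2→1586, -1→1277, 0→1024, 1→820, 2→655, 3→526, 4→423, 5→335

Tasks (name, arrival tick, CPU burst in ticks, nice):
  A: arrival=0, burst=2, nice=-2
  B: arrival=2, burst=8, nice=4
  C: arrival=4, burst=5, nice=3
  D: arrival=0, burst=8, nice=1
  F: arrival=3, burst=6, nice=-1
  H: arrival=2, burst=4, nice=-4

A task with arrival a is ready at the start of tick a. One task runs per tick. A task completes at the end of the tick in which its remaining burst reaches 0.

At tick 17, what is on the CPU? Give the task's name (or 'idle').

running at tick 17 = D

t=0: vr[A=0 D=0] → run A
t=1: vr[A=512/793 D=0] → run D
t=2: vr[A=512/793 B=512/793 D=256/205 H=512/793] → run A
t=3: vr[B=512/793 D=256/205 F=512/793 H=512/793] → run B
t=4: vr[B=1028608/335439 C=512/793 D=256/205 F=512/793 H=512/793] → run C
t=5: vr[B=1028608/335439 C=540672/208559 D=256/205 F=512/793 H=512/793] → run F
t=6: vr[B=1028608/335439 C=540672/208559 D=256/205 F=1465856/1012661 H=512/793] → run H
t=7: vr[B=1028608/335439 C=540672/208559 D=256/205 F=1465856/1012661 H=34304/32513] → run H
t=8: vr[B=1028608/335439 C=540672/208559 D=256/205 F=1465856/1012661 H=47616/32513] → run D
t=9: vr[B=1028608/335439 C=540672/208559 D=512/205 F=1465856/1012661 H=47616/32513] → run F
t=10: vr[B=1028608/335439 C=540672/208559 D=512/205 F=2277888/1012661 H=47616/32513] → run H
t=11: vr[B=1028608/335439 C=540672/208559 D=512/205 F=2277888/1012661 H=60928/32513] → run H
t=12: vr[B=1028608/335439 C=540672/208559 D=512/205 F=2277888/1012661] → run F
t=13: vr[B=1028608/335439 C=540672/208559 D=512/205 F=3089920/1012661] → run D
t=14: vr[B=1028608/335439 C=540672/208559 D=768/205 F=3089920/1012661] → run C
t=15: vr[B=1028608/335439 C=946688/208559 D=768/205 F=3089920/1012661] → run F
t=16: vr[B=1028608/335439 C=946688/208559 D=768/205 F=3901952/1012661] → run B
t=17: vr[B=1840640/335439 C=946688/208559 D=768/205 F=3901952/1012661] → run D
t=18: vr[B=1840640/335439 C=946688/208559 D=1024/205 F=3901952/1012661] → run F
t=19: vr[B=1840640/335439 C=946688/208559 D=1024/205 F=4713984/1012661] → run C
t=20: vr[B=1840640/335439 C=1352704/208559 D=1024/205 F=4713984/1012661] → run F
t=21: vr[B=1840640/335439 C=1352704/208559 D=1024/205] → run D
t=22: vr[B=1840640/335439 C=1352704/208559 D=256/41] → run B
t=23: vr[B=884224/111813 C=1352704/208559 D=256/41] → run D
t=24: vr[B=884224/111813 C=1352704/208559 D=1536/205] → run C
t=25: vr[B=884224/111813 C=1758720/208559 D=1536/205] → run D
t=26: vr[B=884224/111813 C=1758720/208559 D=1792/205] → run B
t=27: vr[B=3464704/335439 C=1758720/208559 D=1792/205] → run C
t=28: vr[B=3464704/335439 D=1792/205] → run D
t=29: vr[B=3464704/335439] → run B
t=30: vr[B=4276736/335439] → run B
t=31: vr[B=1696256/111813] → run B
t=32: vr[B=5900800/335439] → run B
t=33: (idle)
t=34: (idle)
t=35: (idle)
t=36: (idle)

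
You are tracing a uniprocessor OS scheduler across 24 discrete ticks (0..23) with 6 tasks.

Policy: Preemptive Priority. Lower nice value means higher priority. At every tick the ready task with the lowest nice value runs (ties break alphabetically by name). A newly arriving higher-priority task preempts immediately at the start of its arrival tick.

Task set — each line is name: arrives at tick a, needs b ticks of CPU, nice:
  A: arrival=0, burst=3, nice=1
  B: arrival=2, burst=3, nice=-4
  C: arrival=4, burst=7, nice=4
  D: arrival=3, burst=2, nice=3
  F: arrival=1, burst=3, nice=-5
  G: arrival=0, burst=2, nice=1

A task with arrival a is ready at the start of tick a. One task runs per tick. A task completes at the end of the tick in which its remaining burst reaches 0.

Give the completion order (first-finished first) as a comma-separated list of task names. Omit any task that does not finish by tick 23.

t=0: ready={A,G} → run A
t=1: ready={A,F,G} → run F
t=2: ready={A,B,F,G} → run F
t=3: ready={A,B,D,F,G} → run F
t=4: ready={A,B,C,D,G} → run B
t=5: ready={A,B,C,D,G} → run B
t=6: ready={A,B,C,D,G} → run B
t=7: ready={A,C,D,G} → run A
t=8: ready={A,C,D,G} → run A
t=9: ready={C,D,G} → run G
t=10: ready={C,D,G} → run G
t=11: ready={C,D} → run D
t=12: ready={C,D} → run D
t=13: ready={C} → run C
t=14: ready={C} → run C
t=15: ready={C} → run C
t=16: ready={C} → run C
t=17: ready={C} → run C
t=18: ready={C} → run C
t=19: ready={C} → run C
t=20: (idle)
t=21: (idle)
t=22: (idle)
t=23: (idle)

completion order = F, B, A, G, D, C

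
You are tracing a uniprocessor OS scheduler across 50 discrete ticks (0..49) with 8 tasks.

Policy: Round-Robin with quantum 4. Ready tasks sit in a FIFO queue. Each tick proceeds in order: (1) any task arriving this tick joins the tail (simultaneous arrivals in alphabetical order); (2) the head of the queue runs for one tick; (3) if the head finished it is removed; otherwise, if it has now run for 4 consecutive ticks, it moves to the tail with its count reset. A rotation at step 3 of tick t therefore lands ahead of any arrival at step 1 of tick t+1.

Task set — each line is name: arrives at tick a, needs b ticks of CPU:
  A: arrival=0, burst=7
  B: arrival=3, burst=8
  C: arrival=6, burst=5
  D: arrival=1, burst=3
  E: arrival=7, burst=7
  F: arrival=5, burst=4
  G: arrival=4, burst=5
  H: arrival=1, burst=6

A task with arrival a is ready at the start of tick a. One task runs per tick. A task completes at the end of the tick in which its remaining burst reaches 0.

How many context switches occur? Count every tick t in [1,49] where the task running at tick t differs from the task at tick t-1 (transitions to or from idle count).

context switches = 14

t=0: queue=[A] q_used=0 → run A
t=1: queue=[A,D,H] q_used=1 → run A
t=2: queue=[A,D,H] q_used=2 → run A
t=3: queue=[A,D,H,B] q_used=3 → run A
t=4: queue=[D,H,B,A,G] q_used=0 → run D
t=5: queue=[D,H,B,A,G,F] q_used=1 → run D
t=6: queue=[D,H,B,A,G,F,C] q_used=2 → run D
t=7: queue=[H,B,A,G,F,C,E] q_used=0 → run H
t=8: queue=[H,B,A,G,F,C,E] q_used=1 → run H
t=9: queue=[H,B,A,G,F,C,E] q_used=2 → run H
t=10: queue=[H,B,A,G,F,C,E] q_used=3 → run H
t=11: queue=[B,A,G,F,C,E,H] q_used=0 → run B
t=12: queue=[B,A,G,F,C,E,H] q_used=1 → run B
t=13: queue=[B,A,G,F,C,E,H] q_used=2 → run B
t=14: queue=[B,A,G,F,C,E,H] q_used=3 → run B
t=15: queue=[A,G,F,C,E,H,B] q_used=0 → run A
t=16: queue=[A,G,F,C,E,H,B] q_used=1 → run A
t=17: queue=[A,G,F,C,E,H,B] q_used=2 → run A
t=18: queue=[G,F,C,E,H,B] q_used=0 → run G
t=19: queue=[G,F,C,E,H,B] q_used=1 → run G
t=20: queue=[G,F,C,E,H,B] q_used=2 → run G
t=21: queue=[G,F,C,E,H,B] q_used=3 → run G
t=22: queue=[F,C,E,H,B,G] q_used=0 → run F
t=23: queue=[F,C,E,H,B,G] q_used=1 → run F
t=24: queue=[F,C,E,H,B,G] q_used=2 → run F
t=25: queue=[F,C,E,H,B,G] q_used=3 → run F
t=26: queue=[C,E,H,B,G] q_used=0 → run C
t=27: queue=[C,E,H,B,G] q_used=1 → run C
t=28: queue=[C,E,H,B,G] q_used=2 → run C
t=29: queue=[C,E,H,B,G] q_used=3 → run C
t=30: queue=[E,H,B,G,C] q_used=0 → run E
t=31: queue=[E,H,B,G,C] q_used=1 → run E
t=32: queue=[E,H,B,G,C] q_used=2 → run E
t=33: queue=[E,H,B,G,C] q_used=3 → run E
t=34: queue=[H,B,G,C,E] q_used=0 → run H
t=35: queue=[H,B,G,C,E] q_used=1 → run H
t=36: queue=[B,G,C,E] q_used=0 → run B
t=37: queue=[B,G,C,E] q_used=1 → run B
t=38: queue=[B,G,C,E] q_used=2 → run B
t=39: queue=[B,G,C,E] q_used=3 → run B
t=40: queue=[G,C,E] q_used=0 → run G
t=41: queue=[C,E] q_used=0 → run C
t=42: queue=[E] q_used=0 → run E
t=43: queue=[E] q_used=1 → run E
t=44: queue=[E] q_used=2 → run E
t=45: (idle)
t=46: (idle)
t=47: (idle)
t=48: (idle)
t=49: (idle)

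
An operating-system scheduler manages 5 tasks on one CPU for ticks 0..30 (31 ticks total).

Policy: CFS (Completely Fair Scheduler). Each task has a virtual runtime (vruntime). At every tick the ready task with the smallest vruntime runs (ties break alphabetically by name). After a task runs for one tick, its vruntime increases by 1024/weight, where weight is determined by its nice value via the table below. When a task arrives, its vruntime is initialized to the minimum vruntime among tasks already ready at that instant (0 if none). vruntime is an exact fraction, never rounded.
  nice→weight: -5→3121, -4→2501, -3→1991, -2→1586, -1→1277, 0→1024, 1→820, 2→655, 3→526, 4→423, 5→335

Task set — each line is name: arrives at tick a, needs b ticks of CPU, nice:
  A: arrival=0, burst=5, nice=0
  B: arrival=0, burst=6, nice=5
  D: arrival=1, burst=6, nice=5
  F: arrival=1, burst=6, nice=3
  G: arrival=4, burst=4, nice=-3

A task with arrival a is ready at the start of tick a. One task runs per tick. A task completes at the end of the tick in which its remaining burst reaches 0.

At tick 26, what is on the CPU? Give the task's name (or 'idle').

t=0: vr[A=0 B=0] → run A
t=1: vr[A=1 B=0 D=0 F=0] → run B
t=2: vr[A=1 B=1024/335 D=0 F=0] → run D
t=3: vr[A=1 B=1024/335 D=1024/335 F=0] → run F
t=4: vr[A=1 B=1024/335 D=1024/335 F=512/263 G=1] → run A
t=5: vr[A=2 B=1024/335 D=1024/335 F=512/263 G=1] → run G
t=6: vr[A=2 B=1024/335 D=1024/335 F=512/263 G=3015/1991] → run G
t=7: vr[A=2 B=1024/335 D=1024/335 F=512/263 G=4039/1991] → run F
t=8: vr[A=2 B=1024/335 D=1024/335 F=1024/263 G=4039/1991] → run A
t=9: vr[A=3 B=1024/335 D=1024/335 F=1024/263 G=4039/1991] → run G
t=10: vr[A=3 B=1024/335 D=1024/335 F=1024/263 G=5063/1991] → run G
t=11: vr[A=3 B=1024/335 D=1024/335 F=1024/263] → run A
t=12: vr[A=4 B=1024/335 D=1024/335 F=1024/263] → run B
t=13: vr[A=4 B=2048/335 D=1024/335 F=1024/263] → run D
t=14: vr[A=4 B=2048/335 D=2048/335 F=1024/263] → run F
t=15: vr[A=4 B=2048/335 D=2048/335 F=1536/263] → run A
t=16: vr[B=2048/335 D=2048/335 F=1536/263] → run F
t=17: vr[B=2048/335 D=2048/335 F=2048/263] → run B
t=18: vr[B=3072/335 D=2048/335 F=2048/263] → run D
t=19: vr[B=3072/335 D=3072/335 F=2048/263] → run F
t=20: vr[B=3072/335 D=3072/335 F=2560/263] → run B
t=21: vr[B=4096/335 D=3072/335 F=2560/263] → run D
t=22: vr[B=4096/335 D=4096/335 F=2560/263] → run F
t=23: vr[B=4096/335 D=4096/335] → run B
t=24: vr[B=1024/67 D=4096/335] → run D
t=25: vr[B=1024/67 D=1024/67] → run B
t=26: vr[D=1024/67] → run D
t=27: (idle)
t=28: (idle)
t=29: (idle)
t=30: (idle)

running at tick 26 = D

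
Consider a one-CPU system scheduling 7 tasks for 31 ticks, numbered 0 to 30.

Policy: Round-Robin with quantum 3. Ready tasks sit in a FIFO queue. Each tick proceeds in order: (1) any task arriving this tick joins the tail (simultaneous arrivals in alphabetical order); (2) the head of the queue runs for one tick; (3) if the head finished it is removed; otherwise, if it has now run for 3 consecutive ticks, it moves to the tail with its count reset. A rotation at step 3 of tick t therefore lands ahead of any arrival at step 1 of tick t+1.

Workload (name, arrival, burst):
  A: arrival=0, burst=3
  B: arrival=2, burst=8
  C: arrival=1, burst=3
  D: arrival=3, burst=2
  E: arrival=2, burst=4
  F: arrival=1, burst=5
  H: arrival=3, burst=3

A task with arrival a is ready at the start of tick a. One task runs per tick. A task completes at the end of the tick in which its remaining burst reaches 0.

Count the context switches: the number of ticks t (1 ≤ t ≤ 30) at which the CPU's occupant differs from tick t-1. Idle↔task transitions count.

context switches = 11

t=0: queue=[A] q_used=0 → run A
t=1: queue=[A,C,F] q_used=1 → run A
t=2: queue=[A,C,F,B,E] q_used=2 → run A
t=3: queue=[C,F,B,E,D,H] q_used=0 → run C
t=4: queue=[C,F,B,E,D,H] q_used=1 → run C
t=5: queue=[C,F,B,E,D,H] q_used=2 → run C
t=6: queue=[F,B,E,D,H] q_used=0 → run F
t=7: queue=[F,B,E,D,H] q_used=1 → run F
t=8: queue=[F,B,E,D,H] q_used=2 → run F
t=9: queue=[B,E,D,H,F] q_used=0 → run B
t=10: queue=[B,E,D,H,F] q_used=1 → run B
t=11: queue=[B,E,D,H,F] q_used=2 → run B
t=12: queue=[E,D,H,F,B] q_used=0 → run E
t=13: queue=[E,D,H,F,B] q_used=1 → run E
t=14: queue=[E,D,H,F,B] q_used=2 → run E
t=15: queue=[D,H,F,B,E] q_used=0 → run D
t=16: queue=[D,H,F,B,E] q_used=1 → run D
t=17: queue=[H,F,B,E] q_used=0 → run H
t=18: queue=[H,F,B,E] q_used=1 → run H
t=19: queue=[H,F,B,E] q_used=2 → run H
t=20: queue=[F,B,E] q_used=0 → run F
t=21: queue=[F,B,E] q_used=1 → run F
t=22: queue=[B,E] q_used=0 → run B
t=23: queue=[B,E] q_used=1 → run B
t=24: queue=[B,E] q_used=2 → run B
t=25: queue=[E,B] q_used=0 → run E
t=26: queue=[B] q_used=0 → run B
t=27: queue=[B] q_used=1 → run B
t=28: (idle)
t=29: (idle)
t=30: (idle)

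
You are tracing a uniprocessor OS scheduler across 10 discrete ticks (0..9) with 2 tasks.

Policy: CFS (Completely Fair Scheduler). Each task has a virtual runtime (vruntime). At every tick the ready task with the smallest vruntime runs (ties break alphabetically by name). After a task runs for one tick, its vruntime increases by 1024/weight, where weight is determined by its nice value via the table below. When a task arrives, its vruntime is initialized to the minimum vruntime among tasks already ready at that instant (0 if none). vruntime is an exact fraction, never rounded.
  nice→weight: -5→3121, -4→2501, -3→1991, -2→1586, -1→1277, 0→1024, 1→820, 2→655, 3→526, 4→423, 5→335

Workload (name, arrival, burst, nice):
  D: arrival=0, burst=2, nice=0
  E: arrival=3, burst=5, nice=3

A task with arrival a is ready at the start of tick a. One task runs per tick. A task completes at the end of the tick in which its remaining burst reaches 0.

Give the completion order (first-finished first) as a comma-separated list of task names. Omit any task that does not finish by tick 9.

completion order = D, E

t=0: vr[D=0] → run D
t=1: vr[D=1] → run D
t=2: (idle)
t=3: vr[E=0] → run E
t=4: vr[E=512/263] → run E
t=5: vr[E=1024/263] → run E
t=6: vr[E=1536/263] → run E
t=7: vr[E=2048/263] → run E
t=8: (idle)
t=9: (idle)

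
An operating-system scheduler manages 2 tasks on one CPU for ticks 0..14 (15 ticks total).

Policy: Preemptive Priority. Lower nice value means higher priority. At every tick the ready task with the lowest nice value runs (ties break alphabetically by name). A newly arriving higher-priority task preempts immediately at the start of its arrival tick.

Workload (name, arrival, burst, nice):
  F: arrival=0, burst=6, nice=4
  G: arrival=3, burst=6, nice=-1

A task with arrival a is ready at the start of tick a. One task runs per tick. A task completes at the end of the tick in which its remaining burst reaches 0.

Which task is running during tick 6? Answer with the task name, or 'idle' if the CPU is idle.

running at tick 6 = G

t=0: ready={F} → run F
t=1: ready={F} → run F
t=2: ready={F} → run F
t=3: ready={F,G} → run G
t=4: ready={F,G} → run G
t=5: ready={F,G} → run G
t=6: ready={F,G} → run G
t=7: ready={F,G} → run G
t=8: ready={F,G} → run G
t=9: ready={F} → run F
t=10: ready={F} → run F
t=11: ready={F} → run F
t=12: (idle)
t=13: (idle)
t=14: (idle)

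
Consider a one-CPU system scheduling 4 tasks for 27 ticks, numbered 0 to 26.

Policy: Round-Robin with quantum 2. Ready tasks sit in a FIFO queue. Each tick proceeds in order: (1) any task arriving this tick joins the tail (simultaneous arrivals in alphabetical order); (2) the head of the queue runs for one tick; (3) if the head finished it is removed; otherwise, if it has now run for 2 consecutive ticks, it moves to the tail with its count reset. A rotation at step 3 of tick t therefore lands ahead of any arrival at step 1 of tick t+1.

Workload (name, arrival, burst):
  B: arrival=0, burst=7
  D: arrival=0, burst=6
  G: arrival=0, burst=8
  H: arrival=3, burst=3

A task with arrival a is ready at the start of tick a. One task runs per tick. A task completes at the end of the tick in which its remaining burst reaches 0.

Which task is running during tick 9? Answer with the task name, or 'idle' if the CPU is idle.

running at tick 9 = H

t=0: queue=[B,D,G] q_used=0 → run B
t=1: queue=[B,D,G] q_used=1 → run B
t=2: queue=[D,G,B] q_used=0 → run D
t=3: queue=[D,G,B,H] q_used=1 → run D
t=4: queue=[G,B,H,D] q_used=0 → run G
t=5: queue=[G,B,H,D] q_used=1 → run G
t=6: queue=[B,H,D,G] q_used=0 → run B
t=7: queue=[B,H,D,G] q_used=1 → run B
t=8: queue=[H,D,G,B] q_used=0 → run H
t=9: queue=[H,D,G,B] q_used=1 → run H
t=10: queue=[D,G,B,H] q_used=0 → run D
t=11: queue=[D,G,B,H] q_used=1 → run D
t=12: queue=[G,B,H,D] q_used=0 → run G
t=13: queue=[G,B,H,D] q_used=1 → run G
t=14: queue=[B,H,D,G] q_used=0 → run B
t=15: queue=[B,H,D,G] q_used=1 → run B
t=16: queue=[H,D,G,B] q_used=0 → run H
t=17: queue=[D,G,B] q_used=0 → run D
t=18: queue=[D,G,B] q_used=1 → run D
t=19: queue=[G,B] q_used=0 → run G
t=20: queue=[G,B] q_used=1 → run G
t=21: queue=[B,G] q_used=0 → run B
t=22: queue=[G] q_used=0 → run G
t=23: queue=[G] q_used=1 → run G
t=24: (idle)
t=25: (idle)
t=26: (idle)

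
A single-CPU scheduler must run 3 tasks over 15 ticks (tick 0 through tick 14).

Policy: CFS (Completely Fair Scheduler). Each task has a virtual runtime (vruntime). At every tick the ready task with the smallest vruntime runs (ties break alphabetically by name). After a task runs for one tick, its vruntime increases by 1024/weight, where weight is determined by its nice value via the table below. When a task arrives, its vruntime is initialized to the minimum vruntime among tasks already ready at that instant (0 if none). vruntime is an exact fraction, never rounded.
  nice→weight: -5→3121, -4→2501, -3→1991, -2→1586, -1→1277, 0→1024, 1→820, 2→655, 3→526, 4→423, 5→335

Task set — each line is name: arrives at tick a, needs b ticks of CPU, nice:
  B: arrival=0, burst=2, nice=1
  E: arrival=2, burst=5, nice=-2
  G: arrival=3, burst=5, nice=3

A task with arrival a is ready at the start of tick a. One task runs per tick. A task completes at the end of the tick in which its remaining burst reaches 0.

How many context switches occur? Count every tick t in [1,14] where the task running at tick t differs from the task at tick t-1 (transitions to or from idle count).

t=0: vr[B=0] → run B
t=1: vr[B=256/205] → run B
t=2: vr[E=0] → run E
t=3: vr[E=512/793 G=512/793] → run E
t=4: vr[E=1024/793 G=512/793] → run G
t=5: vr[E=1024/793 G=540672/208559] → run E
t=6: vr[E=1536/793 G=540672/208559] → run E
t=7: vr[E=2048/793 G=540672/208559] → run E
t=8: vr[G=540672/208559] → run G
t=9: vr[G=946688/208559] → run G
t=10: vr[G=1352704/208559] → run G
t=11: vr[G=1758720/208559] → run G
t=12: (idle)
t=13: (idle)
t=14: (idle)

context switches = 5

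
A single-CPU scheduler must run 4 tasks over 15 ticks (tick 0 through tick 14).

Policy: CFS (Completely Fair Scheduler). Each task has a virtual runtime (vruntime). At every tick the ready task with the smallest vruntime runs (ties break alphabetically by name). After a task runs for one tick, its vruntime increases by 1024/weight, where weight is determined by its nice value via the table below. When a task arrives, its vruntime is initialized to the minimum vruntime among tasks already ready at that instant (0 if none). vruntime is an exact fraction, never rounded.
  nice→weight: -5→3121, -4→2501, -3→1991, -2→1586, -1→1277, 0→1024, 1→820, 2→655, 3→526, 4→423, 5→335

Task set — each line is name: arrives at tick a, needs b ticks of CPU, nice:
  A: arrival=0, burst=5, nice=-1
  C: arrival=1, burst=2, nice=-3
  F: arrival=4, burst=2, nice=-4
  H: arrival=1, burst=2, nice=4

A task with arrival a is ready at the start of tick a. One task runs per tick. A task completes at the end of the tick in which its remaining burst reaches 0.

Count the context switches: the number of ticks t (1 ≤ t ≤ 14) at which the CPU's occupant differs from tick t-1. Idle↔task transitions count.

context switches = 9

t=0: vr[A=0] → run A
t=1: vr[A=1024/1277 C=1024/1277 H=1024/1277] → run A
t=2: vr[A=2048/1277 C=1024/1277 H=1024/1277] → run C
t=3: vr[A=2048/1277 C=3346432/2542507 H=1024/1277] → run H
t=4: vr[A=2048/1277 C=3346432/2542507 F=3346432/2542507 H=1740800/540171] → run C
t=5: vr[A=2048/1277 F=3346432/2542507 H=1740800/540171] → run F
t=6: vr[A=2048/1277 F=10972953600/6358810007 H=1740800/540171] → run A
t=7: vr[A=3072/1277 F=10972953600/6358810007 H=1740800/540171] → run F
t=8: vr[A=3072/1277 H=1740800/540171] → run A
t=9: vr[A=4096/1277 H=1740800/540171] → run A
t=10: vr[H=1740800/540171] → run H
t=11: (idle)
t=12: (idle)
t=13: (idle)
t=14: (idle)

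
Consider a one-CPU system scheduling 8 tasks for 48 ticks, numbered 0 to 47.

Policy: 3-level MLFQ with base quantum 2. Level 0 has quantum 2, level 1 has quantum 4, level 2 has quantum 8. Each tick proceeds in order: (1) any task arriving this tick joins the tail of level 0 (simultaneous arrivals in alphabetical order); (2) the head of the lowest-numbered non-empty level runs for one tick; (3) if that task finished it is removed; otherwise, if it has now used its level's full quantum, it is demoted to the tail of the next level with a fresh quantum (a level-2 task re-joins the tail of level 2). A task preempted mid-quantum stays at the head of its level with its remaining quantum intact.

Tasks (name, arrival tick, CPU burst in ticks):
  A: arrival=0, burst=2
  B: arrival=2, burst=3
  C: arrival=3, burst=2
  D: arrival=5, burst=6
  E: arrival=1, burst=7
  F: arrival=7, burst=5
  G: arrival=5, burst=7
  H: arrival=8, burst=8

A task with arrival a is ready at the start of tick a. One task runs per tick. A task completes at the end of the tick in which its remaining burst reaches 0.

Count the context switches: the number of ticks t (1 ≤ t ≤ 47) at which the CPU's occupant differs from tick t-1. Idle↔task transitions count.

context switches = 17

t=0: L0/L1/L2 = A/-/- → run A
t=1: L0/L1/L2 = AE/-/- → run A
t=2: L0/L1/L2 = EB/-/- → run E
t=3: L0/L1/L2 = EBC/-/- → run E
t=4: L0/L1/L2 = BC/E/- → run B
t=5: L0/L1/L2 = BCDG/E/- → run B
t=6: L0/L1/L2 = CDG/EB/- → run C
t=7: L0/L1/L2 = CDGF/EB/- → run C
t=8: L0/L1/L2 = DGFH/EB/- → run D
t=9: L0/L1/L2 = DGFH/EB/- → run D
t=10: L0/L1/L2 = GFH/EBD/- → run G
t=11: L0/L1/L2 = GFH/EBD/- → run G
t=12: L0/L1/L2 = FH/EBDG/- → run F
t=13: L0/L1/L2 = FH/EBDG/- → run F
t=14: L0/L1/L2 = H/EBDGF/- → run H
t=15: L0/L1/L2 = H/EBDGF/- → run H
t=16: L0/L1/L2 = -/EBDGFH/- → run E
t=17: L0/L1/L2 = -/EBDGFH/- → run E
t=18: L0/L1/L2 = -/EBDGFH/- → run E
t=19: L0/L1/L2 = -/EBDGFH/- → run E
t=20: L0/L1/L2 = -/BDGFH/E → run B
t=21: L0/L1/L2 = -/DGFH/E → run D
t=22: L0/L1/L2 = -/DGFH/E → run D
t=23: L0/L1/L2 = -/DGFH/E → run D
t=24: L0/L1/L2 = -/DGFH/E → run D
t=25: L0/L1/L2 = -/GFH/E → run G
t=26: L0/L1/L2 = -/GFH/E → run G
t=27: L0/L1/L2 = -/GFH/E → run G
t=28: L0/L1/L2 = -/GFH/E → run G
t=29: L0/L1/L2 = -/FH/EG → run F
t=30: L0/L1/L2 = -/FH/EG → run F
t=31: L0/L1/L2 = -/FH/EG → run F
t=32: L0/L1/L2 = -/H/EG → run H
t=33: L0/L1/L2 = -/H/EG → run H
t=34: L0/L1/L2 = -/H/EG → run H
t=35: L0/L1/L2 = -/H/EG → run H
t=36: L0/L1/L2 = -/-/EGH → run E
t=37: L0/L1/L2 = -/-/GH → run G
t=38: L0/L1/L2 = -/-/H → run H
t=39: L0/L1/L2 = -/-/H → run H
t=40: (idle)
t=41: (idle)
t=42: (idle)
t=43: (idle)
t=44: (idle)
t=45: (idle)
t=46: (idle)
t=47: (idle)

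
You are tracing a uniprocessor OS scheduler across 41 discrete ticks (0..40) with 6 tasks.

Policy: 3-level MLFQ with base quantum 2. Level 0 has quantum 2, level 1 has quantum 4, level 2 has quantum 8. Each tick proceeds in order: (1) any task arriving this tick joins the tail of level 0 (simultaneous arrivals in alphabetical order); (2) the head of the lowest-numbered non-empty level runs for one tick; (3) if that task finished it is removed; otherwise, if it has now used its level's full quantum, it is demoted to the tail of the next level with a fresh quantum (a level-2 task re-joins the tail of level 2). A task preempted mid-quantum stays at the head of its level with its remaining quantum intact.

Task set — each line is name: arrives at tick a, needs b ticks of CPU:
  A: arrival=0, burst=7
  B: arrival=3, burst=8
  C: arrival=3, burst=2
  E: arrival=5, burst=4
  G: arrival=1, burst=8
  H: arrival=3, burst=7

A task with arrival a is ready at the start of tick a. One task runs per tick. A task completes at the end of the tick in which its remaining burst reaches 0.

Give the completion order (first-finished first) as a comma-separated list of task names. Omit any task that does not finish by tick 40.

t=0: L0/L1/L2 = A/-/- → run A
t=1: L0/L1/L2 = AG/-/- → run A
t=2: L0/L1/L2 = G/A/- → run G
t=3: L0/L1/L2 = GBCH/A/- → run G
t=4: L0/L1/L2 = BCH/AG/- → run B
t=5: L0/L1/L2 = BCHE/AG/- → run B
t=6: L0/L1/L2 = CHE/AGB/- → run C
t=7: L0/L1/L2 = CHE/AGB/- → run C
t=8: L0/L1/L2 = HE/AGB/- → run H
t=9: L0/L1/L2 = HE/AGB/- → run H
t=10: L0/L1/L2 = E/AGBH/- → run E
t=11: L0/L1/L2 = E/AGBH/- → run E
t=12: L0/L1/L2 = -/AGBHE/- → run A
t=13: L0/L1/L2 = -/AGBHE/- → run A
t=14: L0/L1/L2 = -/AGBHE/- → run A
t=15: L0/L1/L2 = -/AGBHE/- → run A
t=16: L0/L1/L2 = -/GBHE/A → run G
t=17: L0/L1/L2 = -/GBHE/A → run G
t=18: L0/L1/L2 = -/GBHE/A → run G
t=19: L0/L1/L2 = -/GBHE/A → run G
t=20: L0/L1/L2 = -/BHE/AG → run B
t=21: L0/L1/L2 = -/BHE/AG → run B
t=22: L0/L1/L2 = -/BHE/AG → run B
t=23: L0/L1/L2 = -/BHE/AG → run B
t=24: L0/L1/L2 = -/HE/AGB → run H
t=25: L0/L1/L2 = -/HE/AGB → run H
t=26: L0/L1/L2 = -/HE/AGB → run H
t=27: L0/L1/L2 = -/HE/AGB → run H
t=28: L0/L1/L2 = -/E/AGBH → run E
t=29: L0/L1/L2 = -/E/AGBH → run E
t=30: L0/L1/L2 = -/-/AGBH → run A
t=31: L0/L1/L2 = -/-/GBH → run G
t=32: L0/L1/L2 = -/-/GBH → run G
t=33: L0/L1/L2 = -/-/BH → run B
t=34: L0/L1/L2 = -/-/BH → run B
t=35: L0/L1/L2 = -/-/H → run H
t=36: (idle)
t=37: (idle)
t=38: (idle)
t=39: (idle)
t=40: (idle)

completion order = C, E, A, G, B, H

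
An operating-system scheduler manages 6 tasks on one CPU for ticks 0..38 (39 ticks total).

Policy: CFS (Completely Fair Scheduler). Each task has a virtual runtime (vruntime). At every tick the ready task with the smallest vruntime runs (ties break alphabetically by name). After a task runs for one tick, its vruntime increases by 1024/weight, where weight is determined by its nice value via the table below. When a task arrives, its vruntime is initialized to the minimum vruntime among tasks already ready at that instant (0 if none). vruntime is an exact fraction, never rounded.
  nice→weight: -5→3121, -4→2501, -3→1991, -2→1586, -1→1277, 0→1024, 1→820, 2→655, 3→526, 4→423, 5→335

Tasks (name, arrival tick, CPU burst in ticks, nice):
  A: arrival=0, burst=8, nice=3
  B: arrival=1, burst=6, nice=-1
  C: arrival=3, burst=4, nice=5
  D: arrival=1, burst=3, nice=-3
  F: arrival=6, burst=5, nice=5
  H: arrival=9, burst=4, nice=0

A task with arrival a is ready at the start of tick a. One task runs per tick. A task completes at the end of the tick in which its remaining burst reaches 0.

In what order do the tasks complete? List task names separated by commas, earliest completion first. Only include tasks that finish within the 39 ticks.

t=0: vr[A=0] → run A
t=1: vr[A=512/263 B=512/263 D=512/263] → run A
t=2: vr[A=1024/263 B=512/263 D=512/263] → run B
t=3: vr[A=1024/263 B=923136/335851 C=512/263 D=512/263] → run C
t=4: vr[A=1024/263 B=923136/335851 C=440832/88105 D=512/263] → run D
t=5: vr[A=1024/263 B=923136/335851 C=440832/88105 D=1288704/523633] → run D
t=6: vr[A=1024/263 B=923136/335851 C=440832/88105 D=1558016/523633 F=923136/335851] → run B
t=7: vr[A=1024/263 B=1192448/335851 C=440832/88105 D=1558016/523633 F=923136/335851] → run F
t=8: vr[A=1024/263 B=1192448/335851 C=440832/88105 D=1558016/523633 F=653161984/112510085] → run D
t=9: vr[A=1024/263 B=1192448/335851 C=440832/88105 F=653161984/112510085 H=1192448/335851] → run B
t=10: vr[A=1024/263 B=1461760/335851 C=440832/88105 F=653161984/112510085 H=1192448/335851] → run H
t=11: vr[A=1024/263 B=1461760/335851 C=440832/88105 F=653161984/112510085 H=1528299/335851] → run A
t=12: vr[A=1536/263 B=1461760/335851 C=440832/88105 F=653161984/112510085 H=1528299/335851] → run B
t=13: vr[A=1536/263 B=1731072/335851 C=440832/88105 F=653161984/112510085 H=1528299/335851] → run H
t=14: vr[A=1536/263 B=1731072/335851 C=440832/88105 F=653161984/112510085 H=1864150/335851] → run C
t=15: vr[A=1536/263 B=1731072/335851 C=710144/88105 F=653161984/112510085 H=1864150/335851] → run B
t=16: vr[A=1536/263 B=2000384/335851 C=710144/88105 F=653161984/112510085 H=1864150/335851] → run H
t=17: vr[A=1536/263 B=2000384/335851 C=710144/88105 F=653161984/112510085 H=2200001/335851] → run F
t=18: vr[A=1536/263 B=2000384/335851 C=710144/88105 F=997073408/112510085 H=2200001/335851] → run A
t=19: vr[A=2048/263 B=2000384/335851 C=710144/88105 F=997073408/112510085 H=2200001/335851] → run B
t=20: vr[A=2048/263 C=710144/88105 F=997073408/112510085 H=2200001/335851] → run H
t=21: vr[A=2048/263 C=710144/88105 F=997073408/112510085] → run A
t=22: vr[A=2560/263 C=710144/88105 F=997073408/112510085] → run C
t=23: vr[A=2560/263 C=979456/88105 F=997073408/112510085] → run F
t=24: vr[A=2560/263 C=979456/88105 F=1340984832/112510085] → run A
t=25: vr[A=3072/263 C=979456/88105 F=1340984832/112510085] → run C
t=26: vr[A=3072/263 F=1340984832/112510085] → run A
t=27: vr[A=3584/263 F=1340984832/112510085] → run F
t=28: vr[A=3584/263 F=1684896256/112510085] → run A
t=29: vr[F=1684896256/112510085] → run F
t=30: (idle)
t=31: (idle)
t=32: (idle)
t=33: (idle)
t=34: (idle)
t=35: (idle)
t=36: (idle)
t=37: (idle)
t=38: (idle)

completion order = D, B, H, C, A, F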